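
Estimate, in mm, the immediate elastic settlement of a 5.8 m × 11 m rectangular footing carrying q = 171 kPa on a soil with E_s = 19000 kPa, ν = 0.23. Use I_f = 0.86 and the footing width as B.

Immediate (elastic) settlement: S_e = q·B·(1−ν²)/E_s · I_f.
S_e = 171 × 5.8 × (1 − 0.23²) / 19000 × 0.86
    = 171 × 5.8 × 0.9471 / 19000 × 0.86
    = 0.04252 m = 42.52 mm

S_e ≈ 42.5 mm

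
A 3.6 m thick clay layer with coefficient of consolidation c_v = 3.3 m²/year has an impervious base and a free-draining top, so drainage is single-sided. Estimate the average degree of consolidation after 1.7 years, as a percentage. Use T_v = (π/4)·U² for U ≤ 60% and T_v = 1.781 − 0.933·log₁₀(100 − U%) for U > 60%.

U ≈ 72.1 %

Drainage path length: H_d = H = 3.6 m (single drainage).
T_v = c_v·t/H_d² = 3.3×1.7/3.6² = 0.43287.
T_v = 0.43287 corresponds to the U > 60% branch:
U = 1 − 10^((1.781 − T_v)/0.933)/100 = 0.7214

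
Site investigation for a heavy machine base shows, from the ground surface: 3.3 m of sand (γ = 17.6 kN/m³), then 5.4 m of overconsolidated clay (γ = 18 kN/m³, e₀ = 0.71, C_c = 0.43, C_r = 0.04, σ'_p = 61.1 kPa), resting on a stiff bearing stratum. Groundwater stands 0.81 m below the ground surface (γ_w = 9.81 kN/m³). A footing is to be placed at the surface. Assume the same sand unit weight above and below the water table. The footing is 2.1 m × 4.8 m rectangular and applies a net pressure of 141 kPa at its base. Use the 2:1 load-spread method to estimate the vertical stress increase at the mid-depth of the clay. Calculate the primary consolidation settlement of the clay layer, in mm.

Mid-depth of clay below the ground surface: z = 3.3 + 5.4/2 = 6 m.
Total vertical stress at mid-clay: σ_v = 17.6×3.3 + 18×2.7 = 106.68 kPa.
Pore pressure: u = 9.81×(6 − 0.81) = 50.914 kPa.
Initial effective stress: σ'_0 = σ_v − u = 106.68 − 50.914 = 55.766 kPa.
Stress increase at mid-clay by the 2:1 spreading method:
Δσ = qBL/((B+z)(L+z)) = 141×2.1×4.8/((2.1+6)(4.8+6)) = 16.247 kPa
Final effective stress: σ'_f = 55.766 + 16.247 = 72.013 kPa.
σ'_f = 72.013 > σ'_p = 61.1 kPa, so the stress path crosses the preconsolidation pressure — recompression up to σ'_p, then virgin compression beyond:
S_c = H/(1+e₀)·[C_r·log₁₀(σ'_p/σ'_0) + C_c·log₁₀(σ'_f/σ'_p)]
    = 5.4/1.71 × [0.04×log₁₀(61.1/55.766) + 0.43×log₁₀(72.013/61.1)]
    = 3.1579 × [0.0015869 + 0.030689] = 0.1019 m

S_c ≈ 102 mm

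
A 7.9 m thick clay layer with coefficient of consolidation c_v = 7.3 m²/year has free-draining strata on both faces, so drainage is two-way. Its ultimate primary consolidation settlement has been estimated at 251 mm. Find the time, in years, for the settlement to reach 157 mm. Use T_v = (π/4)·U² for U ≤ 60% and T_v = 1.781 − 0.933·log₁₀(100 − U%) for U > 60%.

t ≈ 0.669 years

Drainage path length: H_d = H/2 = 3.95 m (double drainage).
U = S(t)/S_ult = 157/251 = 0.6255.
U > 60%: T_v = 1.781 − 0.933·log₁₀(100 − 62.55) = 0.31297.
t = T_v·H_d²/c_v = 0.31297×3.95²/7.3 = 0.6689 years.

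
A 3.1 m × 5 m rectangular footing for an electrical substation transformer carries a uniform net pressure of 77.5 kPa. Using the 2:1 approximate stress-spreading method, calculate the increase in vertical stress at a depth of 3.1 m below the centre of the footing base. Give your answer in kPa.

Δσ_z ≈ 23.9 kPa

By the 2:1 method the load spreads at 1 horizontal : 2 vertical, so at depth z the loaded area has grown by z in each plan dimension:
Δσ = qBL/((B+z)(L+z)) = 77.5×3.1×5/((3.1+3.1)(5+3.1)) = 23.92 kPa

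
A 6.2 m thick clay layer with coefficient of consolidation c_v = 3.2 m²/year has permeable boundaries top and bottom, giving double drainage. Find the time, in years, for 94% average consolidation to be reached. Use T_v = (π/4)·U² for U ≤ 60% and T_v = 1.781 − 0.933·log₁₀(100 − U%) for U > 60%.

t ≈ 3.17 years

Drainage path length: H_d = H/2 = 3.1 m (double drainage).
U > 60%: T_v = 1.781 − 0.933·log₁₀(100 − 94) = 1.055.
t = T_v·H_d²/c_v = 1.055×3.1²/3.2 = 3.168 years.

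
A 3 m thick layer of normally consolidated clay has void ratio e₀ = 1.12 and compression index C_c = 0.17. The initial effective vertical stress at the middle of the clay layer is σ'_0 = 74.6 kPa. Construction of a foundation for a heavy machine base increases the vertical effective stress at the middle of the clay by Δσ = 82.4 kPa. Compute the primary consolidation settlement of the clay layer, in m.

Final effective stress: σ'_f = σ'_0 + Δσ = 74.6 + 82.4 = 157 kPa.
Normally consolidated clay, so the full stress increment lies on the virgin compression line:
S_c = C_c·H/(1+e₀)·log₁₀(σ'_f/σ'_0) = 0.17×3/(1+1.12)×log₁₀(157/74.6)
    = 0.24057 × 0.32316 = 0.07774 m

S_c ≈ 0.0777 m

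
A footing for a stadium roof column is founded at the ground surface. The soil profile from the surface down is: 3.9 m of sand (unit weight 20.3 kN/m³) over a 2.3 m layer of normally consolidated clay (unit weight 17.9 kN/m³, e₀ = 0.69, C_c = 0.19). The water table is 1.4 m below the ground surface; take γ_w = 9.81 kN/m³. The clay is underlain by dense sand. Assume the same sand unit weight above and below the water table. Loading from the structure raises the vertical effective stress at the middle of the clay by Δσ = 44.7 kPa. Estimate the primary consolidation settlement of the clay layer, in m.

S_c ≈ 0.0595 m

Mid-depth of clay below the ground surface: z = 3.9 + 2.3/2 = 5.05 m.
Total vertical stress at mid-clay: σ_v = 20.3×3.9 + 17.9×1.15 = 99.755 kPa.
Pore pressure: u = 9.81×(5.05 − 1.4) = 35.806 kPa.
Initial effective stress: σ'_0 = σ_v − u = 99.755 − 35.806 = 63.949 kPa.
Final effective stress: σ'_f = σ'_0 + Δσ = 63.949 + 44.7 = 108.65 kPa.
Normally consolidated clay, so the full stress increment lies on the virgin compression line:
S_c = C_c·H/(1+e₀)·log₁₀(σ'_f/σ'_0) = 0.19×2.3/(1+0.69)×log₁₀(108.65/63.949)
    = 0.25858 × 0.2302 = 0.05953 m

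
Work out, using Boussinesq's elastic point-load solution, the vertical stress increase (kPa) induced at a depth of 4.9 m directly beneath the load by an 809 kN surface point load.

Boussinesq vertical stress below a point load on an elastic half-space:
Δσ_z = 3P/(2πz²) · [1 + (r/z)²]^(−5/2)
r/z = 0/4.9 = 0; [1+(r/z)²]^(−5/2) = 1.
Δσ_z = 3×809/(2π×4.9²) × 1 = 16.088 × 1 = 16.09 kPa

Δσ_z ≈ 16.1 kPa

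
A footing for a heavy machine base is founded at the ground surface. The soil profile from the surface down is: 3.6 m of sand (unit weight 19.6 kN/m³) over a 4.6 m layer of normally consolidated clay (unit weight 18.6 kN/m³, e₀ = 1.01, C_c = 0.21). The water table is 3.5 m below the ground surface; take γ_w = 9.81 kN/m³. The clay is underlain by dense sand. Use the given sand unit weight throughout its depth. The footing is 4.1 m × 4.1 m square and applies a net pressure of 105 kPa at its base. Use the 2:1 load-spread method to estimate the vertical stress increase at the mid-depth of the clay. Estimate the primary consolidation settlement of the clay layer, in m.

S_c ≈ 0.0375 m

Mid-depth of clay below the ground surface: z = 3.6 + 4.6/2 = 5.9 m.
Total vertical stress at mid-clay: σ_v = 19.6×3.6 + 18.6×2.3 = 113.34 kPa.
Pore pressure: u = 9.81×(5.9 − 3.5) = 23.544 kPa.
Initial effective stress: σ'_0 = σ_v − u = 113.34 − 23.544 = 89.796 kPa.
Stress increase at mid-clay by the 2:1 spreading method:
Δσ = qBL/((B+z)(L+z)) = 105×4.1×4.1/((4.1+5.9)(4.1+5.9)) = 17.65 kPa
Final effective stress: σ'_f = σ'_0 + Δσ = 89.796 + 17.65 = 107.45 kPa.
Normally consolidated clay, so the full stress increment lies on the virgin compression line:
S_c = C_c·H/(1+e₀)·log₁₀(σ'_f/σ'_0) = 0.21×4.6/(1+1.01)×log₁₀(107.45/89.796)
    = 0.4806 × 0.077949 = 0.03746 m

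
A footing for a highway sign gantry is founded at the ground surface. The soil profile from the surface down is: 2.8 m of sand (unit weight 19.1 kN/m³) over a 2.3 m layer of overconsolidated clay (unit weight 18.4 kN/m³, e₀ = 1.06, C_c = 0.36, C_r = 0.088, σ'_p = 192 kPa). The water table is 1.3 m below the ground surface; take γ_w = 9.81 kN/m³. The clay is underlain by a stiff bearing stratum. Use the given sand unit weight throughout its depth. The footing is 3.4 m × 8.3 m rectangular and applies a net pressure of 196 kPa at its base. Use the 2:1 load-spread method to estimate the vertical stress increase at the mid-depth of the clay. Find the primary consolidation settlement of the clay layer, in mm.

S_c ≈ 34.8 mm

Mid-depth of clay below the ground surface: z = 2.8 + 2.3/2 = 3.95 m.
Total vertical stress at mid-clay: σ_v = 19.1×2.8 + 18.4×1.15 = 74.64 kPa.
Pore pressure: u = 9.81×(3.95 − 1.3) = 25.997 kPa.
Initial effective stress: σ'_0 = σ_v − u = 74.64 − 25.997 = 48.643 kPa.
Stress increase at mid-clay by the 2:1 spreading method:
Δσ = qBL/((B+z)(L+z)) = 196×3.4×8.3/((3.4+3.95)(8.3+3.95)) = 61.431 kPa
Final effective stress: σ'_f = 48.643 + 61.431 = 110.07 kPa.
σ'_f = 110.07 ≤ σ'_p = 192 kPa, so the clay remains overconsolidated and only the recompression index applies:
S_c = C_r·H/(1+e₀)·log₁₀(σ'_f/σ'_0) = 0.088×2.3/2.06×log₁₀(110.07/48.643)
    = 0.098252 × 0.35465 = 0.03485 m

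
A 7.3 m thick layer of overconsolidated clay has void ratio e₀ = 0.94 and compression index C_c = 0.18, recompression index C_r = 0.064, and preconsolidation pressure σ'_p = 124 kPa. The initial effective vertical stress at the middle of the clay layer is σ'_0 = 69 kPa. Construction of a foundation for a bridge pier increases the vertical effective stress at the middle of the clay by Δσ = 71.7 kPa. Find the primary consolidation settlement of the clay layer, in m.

Final effective stress: σ'_f = 69 + 71.7 = 140.7 kPa.
σ'_f = 140.7 > σ'_p = 124 kPa, so the stress path crosses the preconsolidation pressure — recompression up to σ'_p, then virgin compression beyond:
S_c = H/(1+e₀)·[C_r·log₁₀(σ'_p/σ'_0) + C_c·log₁₀(σ'_f/σ'_p)]
    = 7.3/1.94 × [0.064×log₁₀(124/69) + 0.18×log₁₀(140.7/124)]
    = 3.7629 × [0.016293 + 0.009877] = 0.09848 m

S_c ≈ 0.0985 m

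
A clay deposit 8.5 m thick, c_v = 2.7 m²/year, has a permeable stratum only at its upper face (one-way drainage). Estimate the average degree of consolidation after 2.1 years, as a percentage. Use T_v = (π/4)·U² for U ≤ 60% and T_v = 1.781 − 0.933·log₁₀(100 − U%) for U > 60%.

U ≈ 31.6 %

Drainage path length: H_d = H = 8.5 m (single drainage).
T_v = c_v·t/H_d² = 2.7×2.1/8.5² = 0.078478.
T_v = 0.078478 corresponds to the U ≤ 60% branch:
U = √(4T_v/π) = 0.3161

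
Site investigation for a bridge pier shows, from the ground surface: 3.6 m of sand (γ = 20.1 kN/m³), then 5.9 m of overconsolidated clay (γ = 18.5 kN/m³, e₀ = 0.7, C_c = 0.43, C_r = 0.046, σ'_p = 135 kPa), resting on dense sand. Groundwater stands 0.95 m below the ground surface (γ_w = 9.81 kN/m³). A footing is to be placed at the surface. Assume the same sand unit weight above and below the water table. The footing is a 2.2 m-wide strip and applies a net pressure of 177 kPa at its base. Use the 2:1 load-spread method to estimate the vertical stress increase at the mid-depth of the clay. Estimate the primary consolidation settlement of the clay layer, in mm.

S_c ≈ 33.4 mm

Mid-depth of clay below the ground surface: z = 3.6 + 5.9/2 = 6.55 m.
Total vertical stress at mid-clay: σ_v = 20.1×3.6 + 18.5×2.95 = 126.94 kPa.
Pore pressure: u = 9.81×(6.55 − 0.95) = 54.936 kPa.
Initial effective stress: σ'_0 = σ_v − u = 126.94 − 54.936 = 72.004 kPa.
Stress increase at mid-clay by the 2:1 spreading method:
Δσ = qB/(B+z) = 177×2.2/(2.2+6.55) = 44.503 kPa
Final effective stress: σ'_f = 72.004 + 44.503 = 116.51 kPa.
σ'_f = 116.51 ≤ σ'_p = 135 kPa, so the clay remains overconsolidated and only the recompression index applies:
S_c = C_r·H/(1+e₀)·log₁₀(σ'_f/σ'_0) = 0.046×5.9/1.7×log₁₀(116.51/72.004)
    = 0.15965 × 0.20901 = 0.03337 m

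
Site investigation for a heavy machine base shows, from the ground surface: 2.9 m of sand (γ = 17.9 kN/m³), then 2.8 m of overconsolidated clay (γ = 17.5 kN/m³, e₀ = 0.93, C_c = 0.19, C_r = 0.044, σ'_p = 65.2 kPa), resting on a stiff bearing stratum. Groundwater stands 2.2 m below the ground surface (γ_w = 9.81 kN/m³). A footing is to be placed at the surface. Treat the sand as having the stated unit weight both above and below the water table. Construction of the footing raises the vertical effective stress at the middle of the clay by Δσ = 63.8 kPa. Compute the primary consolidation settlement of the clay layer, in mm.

Mid-depth of clay below the ground surface: z = 2.9 + 2.8/2 = 4.3 m.
Total vertical stress at mid-clay: σ_v = 17.9×2.9 + 17.5×1.4 = 76.41 kPa.
Pore pressure: u = 9.81×(4.3 − 2.2) = 20.601 kPa.
Initial effective stress: σ'_0 = σ_v − u = 76.41 − 20.601 = 55.809 kPa.
Final effective stress: σ'_f = 55.809 + 63.8 = 119.61 kPa.
σ'_f = 119.61 > σ'_p = 65.2 kPa, so the stress path crosses the preconsolidation pressure — recompression up to σ'_p, then virgin compression beyond:
S_c = H/(1+e₀)·[C_r·log₁₀(σ'_p/σ'_0) + C_c·log₁₀(σ'_f/σ'_p)]
    = 2.8/1.93 × [0.044×log₁₀(65.2/55.809) + 0.19×log₁₀(119.61/65.2)]
    = 1.4508 × [0.0029719 + 0.050069] = 0.07695 m

S_c ≈ 77 mm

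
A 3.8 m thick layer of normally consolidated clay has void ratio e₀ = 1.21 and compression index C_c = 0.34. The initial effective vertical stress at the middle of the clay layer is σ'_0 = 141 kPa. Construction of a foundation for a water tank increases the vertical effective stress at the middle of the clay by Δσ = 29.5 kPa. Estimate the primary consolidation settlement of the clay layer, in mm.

S_c ≈ 48.2 mm

Final effective stress: σ'_f = σ'_0 + Δσ = 141 + 29.5 = 170.5 kPa.
Normally consolidated clay, so the full stress increment lies on the virgin compression line:
S_c = C_c·H/(1+e₀)·log₁₀(σ'_f/σ'_0) = 0.34×3.8/(1+1.21)×log₁₀(170.5/141)
    = 0.58462 × 0.082505 = 0.04823 m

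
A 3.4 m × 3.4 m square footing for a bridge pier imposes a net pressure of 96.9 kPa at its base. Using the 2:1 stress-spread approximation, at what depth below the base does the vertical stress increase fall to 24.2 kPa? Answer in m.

z ≈ 3.4 m

2:1 spreading — at depth z the loaded area has grown by z in each plan dimension:
qB²/(B+z)² = Δσ_z ⇒ z = B(√(q/Δσ_z) − 1) = 3.4×(√(96.9/24.2) − 1) = 3.404 m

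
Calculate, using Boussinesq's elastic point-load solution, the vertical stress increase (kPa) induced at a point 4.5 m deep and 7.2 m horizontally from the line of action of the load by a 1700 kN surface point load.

Boussinesq vertical stress below a point load on an elastic half-space:
Δσ_z = 3P/(2πz²) · [1 + (r/z)²]^(−5/2)
r/z = 7.2/4.5 = 1.6; [1+(r/z)²]^(−5/2) = 0.041819.
Δσ_z = 3×1700/(2π×4.5²) × 0.041819 = 40.083 × 0.041819 = 1.676 kPa

Δσ_z ≈ 1.68 kPa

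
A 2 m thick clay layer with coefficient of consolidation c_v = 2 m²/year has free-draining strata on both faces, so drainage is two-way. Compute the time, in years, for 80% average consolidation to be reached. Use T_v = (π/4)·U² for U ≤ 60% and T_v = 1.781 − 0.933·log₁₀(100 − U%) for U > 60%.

t ≈ 0.284 years

Drainage path length: H_d = H/2 = 1 m (double drainage).
U > 60%: T_v = 1.781 − 0.933·log₁₀(100 − 80) = 0.56714.
t = T_v·H_d²/c_v = 0.56714×1²/2 = 0.2836 years.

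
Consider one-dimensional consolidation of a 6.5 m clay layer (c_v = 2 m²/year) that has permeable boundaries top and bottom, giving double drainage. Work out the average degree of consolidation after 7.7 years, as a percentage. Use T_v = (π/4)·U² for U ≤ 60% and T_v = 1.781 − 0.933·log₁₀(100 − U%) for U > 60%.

Drainage path length: H_d = H/2 = 3.25 m (double drainage).
T_v = c_v·t/H_d² = 2×7.7/3.25² = 1.458.
T_v = 1.458 corresponds to the U > 60% branch:
U = 1 − 10^((1.781 − T_v)/0.933)/100 = 0.9778

U ≈ 97.8 %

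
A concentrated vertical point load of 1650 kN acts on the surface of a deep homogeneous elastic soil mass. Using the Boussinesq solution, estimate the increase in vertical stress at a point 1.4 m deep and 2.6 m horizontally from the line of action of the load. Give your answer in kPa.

Δσ_z ≈ 9.63 kPa

Boussinesq vertical stress below a point load on an elastic half-space:
Δσ_z = 3P/(2πz²) · [1 + (r/z)²]^(−5/2)
r/z = 2.6/1.4 = 1.8571; [1+(r/z)²]^(−5/2) = 0.023952.
Δσ_z = 3×1650/(2π×1.4²) × 0.023952 = 401.95 × 0.023952 = 9.628 kPa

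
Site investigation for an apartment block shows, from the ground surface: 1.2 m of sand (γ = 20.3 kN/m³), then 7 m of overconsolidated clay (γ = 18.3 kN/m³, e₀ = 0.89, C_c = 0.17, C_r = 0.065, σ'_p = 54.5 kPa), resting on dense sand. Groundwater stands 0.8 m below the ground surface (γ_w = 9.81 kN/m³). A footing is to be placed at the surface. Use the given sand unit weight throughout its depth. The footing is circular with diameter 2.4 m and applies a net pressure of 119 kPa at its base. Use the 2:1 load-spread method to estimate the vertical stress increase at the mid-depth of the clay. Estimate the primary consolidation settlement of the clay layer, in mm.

Mid-depth of clay below the ground surface: z = 1.2 + 7/2 = 4.7 m.
Total vertical stress at mid-clay: σ_v = 20.3×1.2 + 18.3×3.5 = 88.41 kPa.
Pore pressure: u = 9.81×(4.7 − 0.8) = 38.259 kPa.
Initial effective stress: σ'_0 = σ_v − u = 88.41 − 38.259 = 50.151 kPa.
Stress increase at mid-clay by the 2:1 spreading method:
Δσ ≈ qD²/(D+z)² = 119×2.4²/(2.4+4.7)² = 13.597 kPa
Final effective stress: σ'_f = 50.151 + 13.597 = 63.748 kPa.
σ'_f = 63.748 > σ'_p = 54.5 kPa, so the stress path crosses the preconsolidation pressure — recompression up to σ'_p, then virgin compression beyond:
S_c = H/(1+e₀)·[C_r·log₁₀(σ'_p/σ'_0) + C_c·log₁₀(σ'_f/σ'_p)]
    = 7/1.89 × [0.065×log₁₀(54.5/50.151) + 0.17×log₁₀(63.748/54.5)]
    = 3.7037 × [0.0023476 + 0.011572] = 0.05155 m

S_c ≈ 51.6 mm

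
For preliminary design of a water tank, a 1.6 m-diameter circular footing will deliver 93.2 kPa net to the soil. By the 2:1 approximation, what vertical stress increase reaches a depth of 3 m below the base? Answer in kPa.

By the 2:1 method the load spreads at 1 horizontal : 2 vertical, so at depth z the loaded area has grown by z in each plan dimension:
Δσ ≈ qD²/(D+z)² = 93.2×1.6²/(1.6+3)² = 11.276 kPa

Δσ_z ≈ 11.3 kPa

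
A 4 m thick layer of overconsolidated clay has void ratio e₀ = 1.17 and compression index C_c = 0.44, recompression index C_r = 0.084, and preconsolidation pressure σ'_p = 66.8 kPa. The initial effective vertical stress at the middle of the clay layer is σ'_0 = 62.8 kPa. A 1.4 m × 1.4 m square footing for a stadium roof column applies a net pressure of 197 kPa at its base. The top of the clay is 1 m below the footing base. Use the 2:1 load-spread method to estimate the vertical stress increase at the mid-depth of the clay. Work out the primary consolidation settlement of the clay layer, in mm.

Mid-depth of clay below the footing base: z = 1 + 4/2 = 3 m.
Stress increase at mid-clay by the 2:1 spreading method:
Δσ = qBL/((B+z)(L+z)) = 197×1.4×1.4/((1.4+3)(1.4+3)) = 19.944 kPa
Final effective stress: σ'_f = 62.8 + 19.944 = 82.744 kPa.
σ'_f = 82.744 > σ'_p = 66.8 kPa, so the stress path crosses the preconsolidation pressure — recompression up to σ'_p, then virgin compression beyond:
S_c = H/(1+e₀)·[C_r·log₁₀(σ'_p/σ'_0) + C_c·log₁₀(σ'_f/σ'_p)]
    = 4/2.17 × [0.084×log₁₀(66.8/62.8) + 0.44×log₁₀(82.744/66.8)]
    = 1.8433 × [0.0022526 + 0.040902] = 0.07955 m

S_c ≈ 79.5 mm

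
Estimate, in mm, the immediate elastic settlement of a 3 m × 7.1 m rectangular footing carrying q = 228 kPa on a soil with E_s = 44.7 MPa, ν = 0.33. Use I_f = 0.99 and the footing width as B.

Immediate (elastic) settlement: S_e = q·B·(1−ν²)/E_s · I_f.
E_s = 44.7 MPa = 44700 kPa.
S_e = 228 × 3 × (1 − 0.33²) / 44700 × 0.99
    = 228 × 3 × 0.8911 / 44700 × 0.99
    = 0.0135 m = 13.5 mm

S_e ≈ 13.5 mm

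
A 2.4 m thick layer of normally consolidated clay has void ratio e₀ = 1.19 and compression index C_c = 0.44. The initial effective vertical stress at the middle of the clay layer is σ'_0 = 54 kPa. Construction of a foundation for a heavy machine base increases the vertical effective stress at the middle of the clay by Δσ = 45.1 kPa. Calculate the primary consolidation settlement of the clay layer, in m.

Final effective stress: σ'_f = σ'_0 + Δσ = 54 + 45.1 = 99.1 kPa.
Normally consolidated clay, so the full stress increment lies on the virgin compression line:
S_c = C_c·H/(1+e₀)·log₁₀(σ'_f/σ'_0) = 0.44×2.4/(1+1.19)×log₁₀(99.1/54)
    = 0.48219 × 0.26368 = 0.1271 m

S_c ≈ 0.127 m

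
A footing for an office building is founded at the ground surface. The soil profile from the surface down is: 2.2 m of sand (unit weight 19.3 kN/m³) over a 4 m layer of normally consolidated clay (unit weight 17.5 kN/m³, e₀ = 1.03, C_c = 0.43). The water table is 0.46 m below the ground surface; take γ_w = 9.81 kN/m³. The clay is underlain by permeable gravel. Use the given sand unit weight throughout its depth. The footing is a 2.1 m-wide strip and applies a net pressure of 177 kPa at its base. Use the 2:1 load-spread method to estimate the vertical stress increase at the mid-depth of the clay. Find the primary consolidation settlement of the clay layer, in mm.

S_c ≈ 329 mm

Mid-depth of clay below the ground surface: z = 2.2 + 4/2 = 4.2 m.
Total vertical stress at mid-clay: σ_v = 19.3×2.2 + 17.5×2 = 77.46 kPa.
Pore pressure: u = 9.81×(4.2 − 0.46) = 36.689 kPa.
Initial effective stress: σ'_0 = σ_v − u = 77.46 − 36.689 = 40.771 kPa.
Stress increase at mid-clay by the 2:1 spreading method:
Δσ = qB/(B+z) = 177×2.1/(2.1+4.2) = 59 kPa
Final effective stress: σ'_f = σ'_0 + Δσ = 40.771 + 59 = 99.771 kPa.
Normally consolidated clay, so the full stress increment lies on the virgin compression line:
S_c = C_c·H/(1+e₀)·log₁₀(σ'_f/σ'_0) = 0.43×4/(1+1.03)×log₁₀(99.771/40.771)
    = 0.84729 × 0.38865 = 0.3293 m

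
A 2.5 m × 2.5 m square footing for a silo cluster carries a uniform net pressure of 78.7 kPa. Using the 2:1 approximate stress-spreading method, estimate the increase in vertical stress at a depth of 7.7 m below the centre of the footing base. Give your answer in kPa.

Δσ_z ≈ 4.73 kPa

By the 2:1 method the load spreads at 1 horizontal : 2 vertical, so at depth z the loaded area has grown by z in each plan dimension:
Δσ = qBL/((B+z)(L+z)) = 78.7×2.5×2.5/((2.5+7.7)(2.5+7.7)) = 4.7277 kPa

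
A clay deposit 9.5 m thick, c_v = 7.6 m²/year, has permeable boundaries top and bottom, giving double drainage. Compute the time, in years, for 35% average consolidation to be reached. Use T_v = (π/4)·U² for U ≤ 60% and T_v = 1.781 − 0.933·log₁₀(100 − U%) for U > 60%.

t ≈ 0.286 years

Drainage path length: H_d = H/2 = 4.75 m (double drainage).
U ≤ 60%: T_v = (π/4)·U² = (π/4)×0.35² = 0.096211.
t = T_v·H_d²/c_v = 0.096211×4.75²/7.6 = 0.2856 years.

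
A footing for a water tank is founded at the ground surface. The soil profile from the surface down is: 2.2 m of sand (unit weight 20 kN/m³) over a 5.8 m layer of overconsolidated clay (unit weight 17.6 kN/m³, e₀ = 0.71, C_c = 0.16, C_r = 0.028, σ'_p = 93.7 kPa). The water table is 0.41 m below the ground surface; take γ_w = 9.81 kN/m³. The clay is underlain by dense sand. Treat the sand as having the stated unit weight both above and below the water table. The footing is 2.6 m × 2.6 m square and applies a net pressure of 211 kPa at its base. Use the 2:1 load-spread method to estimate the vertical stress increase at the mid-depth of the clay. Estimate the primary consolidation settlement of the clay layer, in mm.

Mid-depth of clay below the ground surface: z = 2.2 + 5.8/2 = 5.1 m.
Total vertical stress at mid-clay: σ_v = 20×2.2 + 17.6×2.9 = 95.04 kPa.
Pore pressure: u = 9.81×(5.1 − 0.41) = 46.009 kPa.
Initial effective stress: σ'_0 = σ_v − u = 95.04 − 46.009 = 49.031 kPa.
Stress increase at mid-clay by the 2:1 spreading method:
Δσ = qBL/((B+z)(L+z)) = 211×2.6×2.6/((2.6+5.1)(2.6+5.1)) = 24.057 kPa
Final effective stress: σ'_f = 49.031 + 24.057 = 73.088 kPa.
σ'_f = 73.088 ≤ σ'_p = 93.7 kPa, so the clay remains overconsolidated and only the recompression index applies:
S_c = C_r·H/(1+e₀)·log₁₀(σ'_f/σ'_0) = 0.028×5.8/1.71×log₁₀(73.088/49.031)
    = 0.09497 × 0.17338 = 0.01647 m

S_c ≈ 16.5 mm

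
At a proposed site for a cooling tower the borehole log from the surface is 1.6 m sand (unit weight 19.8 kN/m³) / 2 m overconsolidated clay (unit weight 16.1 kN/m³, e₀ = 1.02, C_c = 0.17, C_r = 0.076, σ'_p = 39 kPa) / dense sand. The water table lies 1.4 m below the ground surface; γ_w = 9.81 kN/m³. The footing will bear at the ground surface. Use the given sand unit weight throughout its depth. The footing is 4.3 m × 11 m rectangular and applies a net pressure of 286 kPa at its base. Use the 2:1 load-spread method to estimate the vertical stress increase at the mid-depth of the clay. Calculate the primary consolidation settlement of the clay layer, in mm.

S_c ≈ 114 mm

Mid-depth of clay below the ground surface: z = 1.6 + 2/2 = 2.6 m.
Total vertical stress at mid-clay: σ_v = 19.8×1.6 + 16.1×1 = 47.78 kPa.
Pore pressure: u = 9.81×(2.6 − 1.4) = 11.772 kPa.
Initial effective stress: σ'_0 = σ_v − u = 47.78 − 11.772 = 36.008 kPa.
Stress increase at mid-clay by the 2:1 spreading method:
Δσ = qBL/((B+z)(L+z)) = 286×4.3×11/((4.3+2.6)(11+2.6)) = 144.16 kPa
Final effective stress: σ'_f = 36.008 + 144.16 = 180.17 kPa.
σ'_f = 180.17 > σ'_p = 39 kPa, so the stress path crosses the preconsolidation pressure — recompression up to σ'_p, then virgin compression beyond:
S_c = H/(1+e₀)·[C_r·log₁₀(σ'_p/σ'_0) + C_c·log₁₀(σ'_f/σ'_p)]
    = 2/2.02 × [0.076×log₁₀(39/36.008) + 0.17×log₁₀(180.17/39)]
    = 0.9901 × [0.0026346 + 0.11299] = 0.1145 m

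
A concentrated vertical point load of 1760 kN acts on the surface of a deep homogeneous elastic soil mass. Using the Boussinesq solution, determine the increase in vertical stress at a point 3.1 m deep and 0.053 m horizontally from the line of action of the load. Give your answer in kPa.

Boussinesq vertical stress below a point load on an elastic half-space:
Δσ_z = 3P/(2πz²) · [1 + (r/z)²]^(−5/2)
r/z = 0.053/3.1 = 0.017097; [1+(r/z)²]^(−5/2) = 0.99927.
Δσ_z = 3×1760/(2π×3.1²) × 0.99927 = 87.444 × 0.99927 = 87.38 kPa

Δσ_z ≈ 87.4 kPa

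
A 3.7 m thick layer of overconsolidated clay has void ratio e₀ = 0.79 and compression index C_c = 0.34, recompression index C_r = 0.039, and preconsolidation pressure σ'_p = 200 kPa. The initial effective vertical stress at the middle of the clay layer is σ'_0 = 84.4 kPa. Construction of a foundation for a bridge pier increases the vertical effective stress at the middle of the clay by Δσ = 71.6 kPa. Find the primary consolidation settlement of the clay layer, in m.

Final effective stress: σ'_f = 84.4 + 71.6 = 156 kPa.
σ'_f = 156 ≤ σ'_p = 200 kPa, so the clay remains overconsolidated and only the recompression index applies:
S_c = C_r·H/(1+e₀)·log₁₀(σ'_f/σ'_0) = 0.039×3.7/1.79×log₁₀(156/84.4)
    = 0.080613 × 0.26678 = 0.02151 m

S_c ≈ 0.0215 m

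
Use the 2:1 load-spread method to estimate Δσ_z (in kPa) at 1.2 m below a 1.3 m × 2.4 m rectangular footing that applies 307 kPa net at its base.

By the 2:1 method the load spreads at 1 horizontal : 2 vertical, so at depth z the loaded area has grown by z in each plan dimension:
Δσ = qBL/((B+z)(L+z)) = 307×1.3×2.4/((1.3+1.2)(2.4+1.2)) = 106.43 kPa

Δσ_z ≈ 106 kPa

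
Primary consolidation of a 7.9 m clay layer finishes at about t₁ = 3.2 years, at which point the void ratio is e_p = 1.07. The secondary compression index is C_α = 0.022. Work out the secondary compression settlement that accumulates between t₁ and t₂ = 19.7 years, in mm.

S_s ≈ 66.3 mm

Secondary compression: S_s = C_α·H/(1+e_p)·log₁₀(t₂/t₁)
S_s = 0.022×7.9/(1+1.07)×log₁₀(19.7/3.2)
    = 0.08396 × 0.7893 = 0.06627 m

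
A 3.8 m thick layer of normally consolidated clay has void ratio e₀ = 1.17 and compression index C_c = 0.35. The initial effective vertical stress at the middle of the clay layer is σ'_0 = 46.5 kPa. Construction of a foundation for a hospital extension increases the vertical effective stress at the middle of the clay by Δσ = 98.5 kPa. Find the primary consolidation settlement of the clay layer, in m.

Final effective stress: σ'_f = σ'_0 + Δσ = 46.5 + 98.5 = 145 kPa.
Normally consolidated clay, so the full stress increment lies on the virgin compression line:
S_c = C_c·H/(1+e₀)·log₁₀(σ'_f/σ'_0) = 0.35×3.8/(1+1.17)×log₁₀(145/46.5)
    = 0.6129 × 0.49392 = 0.3027 m

S_c ≈ 0.303 m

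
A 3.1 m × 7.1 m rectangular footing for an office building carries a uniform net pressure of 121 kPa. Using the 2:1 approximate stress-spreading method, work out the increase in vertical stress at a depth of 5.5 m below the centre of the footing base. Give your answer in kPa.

By the 2:1 method the load spreads at 1 horizontal : 2 vertical, so at depth z the loaded area has grown by z in each plan dimension:
Δσ = qBL/((B+z)(L+z)) = 121×3.1×7.1/((3.1+5.5)(7.1+5.5)) = 24.577 kPa

Δσ_z ≈ 24.6 kPa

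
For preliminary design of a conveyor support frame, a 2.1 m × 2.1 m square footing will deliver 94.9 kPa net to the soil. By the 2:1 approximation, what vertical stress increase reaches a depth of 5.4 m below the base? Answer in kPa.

Δσ_z ≈ 7.44 kPa

By the 2:1 method the load spreads at 1 horizontal : 2 vertical, so at depth z the loaded area has grown by z in each plan dimension:
Δσ = qBL/((B+z)(L+z)) = 94.9×2.1×2.1/((2.1+5.4)(2.1+5.4)) = 7.4402 kPa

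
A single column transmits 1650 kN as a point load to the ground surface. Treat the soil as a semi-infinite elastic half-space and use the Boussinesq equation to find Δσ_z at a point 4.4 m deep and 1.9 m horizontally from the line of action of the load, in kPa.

Boussinesq vertical stress below a point load on an elastic half-space:
Δσ_z = 3P/(2πz²) · [1 + (r/z)²]^(−5/2)
r/z = 1.9/4.4 = 0.43182; [1+(r/z)²]^(−5/2) = 0.65217.
Δσ_z = 3×1650/(2π×4.4²) × 0.65217 = 40.693 × 0.65217 = 26.54 kPa

Δσ_z ≈ 26.5 kPa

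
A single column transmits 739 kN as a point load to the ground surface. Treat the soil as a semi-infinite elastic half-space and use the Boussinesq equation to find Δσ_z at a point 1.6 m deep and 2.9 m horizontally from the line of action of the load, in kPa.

Boussinesq vertical stress below a point load on an elastic half-space:
Δσ_z = 3P/(2πz²) · [1 + (r/z)²]^(−5/2)
r/z = 2.9/1.6 = 1.8125; [1+(r/z)²]^(−5/2) = 0.026308.
Δσ_z = 3×739/(2π×1.6²) × 0.026308 = 137.83 × 0.026308 = 3.626 kPa

Δσ_z ≈ 3.63 kPa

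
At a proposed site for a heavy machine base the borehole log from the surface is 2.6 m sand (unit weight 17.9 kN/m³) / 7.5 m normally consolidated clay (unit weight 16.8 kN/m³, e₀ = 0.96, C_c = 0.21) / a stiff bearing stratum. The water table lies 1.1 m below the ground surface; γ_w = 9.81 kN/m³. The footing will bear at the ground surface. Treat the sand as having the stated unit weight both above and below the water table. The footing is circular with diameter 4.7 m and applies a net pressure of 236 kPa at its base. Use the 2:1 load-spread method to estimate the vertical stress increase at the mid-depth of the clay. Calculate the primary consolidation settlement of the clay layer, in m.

S_c ≈ 0.192 m

Mid-depth of clay below the ground surface: z = 2.6 + 7.5/2 = 6.35 m.
Total vertical stress at mid-clay: σ_v = 17.9×2.6 + 16.8×3.75 = 109.54 kPa.
Pore pressure: u = 9.81×(6.35 − 1.1) = 51.503 kPa.
Initial effective stress: σ'_0 = σ_v − u = 109.54 − 51.503 = 58.037 kPa.
Stress increase at mid-clay by the 2:1 spreading method:
Δσ ≈ qD²/(D+z)² = 236×4.7²/(4.7+6.35)² = 42.696 kPa
Final effective stress: σ'_f = σ'_0 + Δσ = 58.037 + 42.696 = 100.73 kPa.
Normally consolidated clay, so the full stress increment lies on the virgin compression line:
S_c = C_c·H/(1+e₀)·log₁₀(σ'_f/σ'_0) = 0.21×7.5/(1+0.96)×log₁₀(100.73/58.037)
    = 0.80357 × 0.23945 = 0.1924 m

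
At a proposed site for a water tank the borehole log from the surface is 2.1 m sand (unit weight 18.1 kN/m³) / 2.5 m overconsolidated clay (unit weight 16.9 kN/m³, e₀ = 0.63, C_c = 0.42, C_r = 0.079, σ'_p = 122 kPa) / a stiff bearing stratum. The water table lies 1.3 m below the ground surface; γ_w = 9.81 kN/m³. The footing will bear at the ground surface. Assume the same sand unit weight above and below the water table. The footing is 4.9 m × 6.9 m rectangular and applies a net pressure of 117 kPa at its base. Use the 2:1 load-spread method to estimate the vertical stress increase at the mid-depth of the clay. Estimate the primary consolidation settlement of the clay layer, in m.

Mid-depth of clay below the ground surface: z = 2.1 + 2.5/2 = 3.35 m.
Total vertical stress at mid-clay: σ_v = 18.1×2.1 + 16.9×1.25 = 59.135 kPa.
Pore pressure: u = 9.81×(3.35 − 1.3) = 20.11 kPa.
Initial effective stress: σ'_0 = σ_v − u = 59.135 − 20.11 = 39.025 kPa.
Stress increase at mid-clay by the 2:1 spreading method:
Δσ = qBL/((B+z)(L+z)) = 117×4.9×6.9/((4.9+3.35)(6.9+3.35)) = 46.779 kPa
Final effective stress: σ'_f = 39.025 + 46.779 = 85.804 kPa.
σ'_f = 85.804 ≤ σ'_p = 122 kPa, so the clay remains overconsolidated and only the recompression index applies:
S_c = C_r·H/(1+e₀)·log₁₀(σ'_f/σ'_0) = 0.079×2.5/1.63×log₁₀(85.804/39.025)
    = 0.12116 × 0.34216 = 0.04146 m

S_c ≈ 0.0415 m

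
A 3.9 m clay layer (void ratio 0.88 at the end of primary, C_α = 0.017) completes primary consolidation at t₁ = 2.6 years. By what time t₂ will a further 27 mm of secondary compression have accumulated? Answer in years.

S_s = C_α·H/(1+e_p)·log₁₀(t₂/t₁) ⇒ log₁₀(t₂/t₁) = S_s·(1+e_p)/(C_α·H).
log₁₀(t₂/t₁) = 0.027 × (1+0.88) / (0.017×3.9) = 0.7656
t₂ = t₁ × 10^0.7656 = 2.6 × 5.829 = 15.16 years

t₂ ≈ 15.2 years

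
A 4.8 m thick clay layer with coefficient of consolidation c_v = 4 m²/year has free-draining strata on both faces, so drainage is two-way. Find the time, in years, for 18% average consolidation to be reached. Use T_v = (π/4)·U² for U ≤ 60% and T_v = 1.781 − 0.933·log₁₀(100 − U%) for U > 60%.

Drainage path length: H_d = H/2 = 2.4 m (double drainage).
U ≤ 60%: T_v = (π/4)·U² = (π/4)×0.18² = 0.025447.
t = T_v·H_d²/c_v = 0.025447×2.4²/4 = 0.03664 years.

t ≈ 0.0366 years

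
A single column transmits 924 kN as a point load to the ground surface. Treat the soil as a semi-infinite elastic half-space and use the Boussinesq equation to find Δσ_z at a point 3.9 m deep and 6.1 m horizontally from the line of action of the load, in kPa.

Boussinesq vertical stress below a point load on an elastic half-space:
Δσ_z = 3P/(2πz²) · [1 + (r/z)²]^(−5/2)
r/z = 6.1/3.9 = 1.5641; [1+(r/z)²]^(−5/2) = 0.04535.
Δσ_z = 3×924/(2π×3.9²) × 0.04535 = 29.006 × 0.04535 = 1.315 kPa

Δσ_z ≈ 1.32 kPa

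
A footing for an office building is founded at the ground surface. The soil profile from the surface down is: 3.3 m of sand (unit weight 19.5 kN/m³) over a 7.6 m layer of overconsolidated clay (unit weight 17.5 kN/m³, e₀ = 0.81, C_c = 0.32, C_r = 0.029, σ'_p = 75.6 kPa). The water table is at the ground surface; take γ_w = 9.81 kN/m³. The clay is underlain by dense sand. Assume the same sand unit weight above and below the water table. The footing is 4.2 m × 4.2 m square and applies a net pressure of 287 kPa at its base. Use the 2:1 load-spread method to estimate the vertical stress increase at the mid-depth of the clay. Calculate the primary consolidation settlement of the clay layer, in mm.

Mid-depth of clay below the ground surface: z = 3.3 + 7.6/2 = 7.1 m.
Total vertical stress at mid-clay: σ_v = 19.5×3.3 + 17.5×3.8 = 130.85 kPa.
Pore pressure: u = 9.81×(7.1 − 0) = 69.651 kPa.
Initial effective stress: σ'_0 = σ_v − u = 130.85 − 69.651 = 61.199 kPa.
Stress increase at mid-clay by the 2:1 spreading method:
Δσ = qBL/((B+z)(L+z)) = 287×4.2×4.2/((4.2+7.1)(4.2+7.1)) = 39.648 kPa
Final effective stress: σ'_f = 61.199 + 39.648 = 100.85 kPa.
σ'_f = 100.85 > σ'_p = 75.6 kPa, so the stress path crosses the preconsolidation pressure — recompression up to σ'_p, then virgin compression beyond:
S_c = H/(1+e₀)·[C_r·log₁₀(σ'_p/σ'_0) + C_c·log₁₀(σ'_f/σ'_p)]
    = 7.6/1.81 × [0.029×log₁₀(75.6/61.199) + 0.32×log₁₀(100.85/75.6)]
    = 4.1989 × [0.0026615 + 0.040049] = 0.1793 m

S_c ≈ 179 mm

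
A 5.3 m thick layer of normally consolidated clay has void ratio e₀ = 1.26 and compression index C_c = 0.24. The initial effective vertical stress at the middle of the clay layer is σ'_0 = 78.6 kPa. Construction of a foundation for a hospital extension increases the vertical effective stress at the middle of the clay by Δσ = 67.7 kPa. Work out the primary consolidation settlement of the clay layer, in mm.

Final effective stress: σ'_f = σ'_0 + Δσ = 78.6 + 67.7 = 146.3 kPa.
Normally consolidated clay, so the full stress increment lies on the virgin compression line:
S_c = C_c·H/(1+e₀)·log₁₀(σ'_f/σ'_0) = 0.24×5.3/(1+1.26)×log₁₀(146.3/78.6)
    = 0.56283 × 0.26982 = 0.1519 m

S_c ≈ 152 mm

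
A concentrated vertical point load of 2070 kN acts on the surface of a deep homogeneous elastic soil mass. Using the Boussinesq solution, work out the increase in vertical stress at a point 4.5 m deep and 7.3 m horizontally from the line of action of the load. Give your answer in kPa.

Boussinesq vertical stress below a point load on an elastic half-space:
Δσ_z = 3P/(2πz²) · [1 + (r/z)²]^(−5/2)
r/z = 7.3/4.5 = 1.6222; [1+(r/z)²]^(−5/2) = 0.039788.
Δσ_z = 3×2070/(2π×4.5²) × 0.039788 = 48.808 × 0.039788 = 1.942 kPa

Δσ_z ≈ 1.94 kPa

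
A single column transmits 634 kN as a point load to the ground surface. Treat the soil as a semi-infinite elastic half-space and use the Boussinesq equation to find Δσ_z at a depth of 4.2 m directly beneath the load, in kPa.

Boussinesq vertical stress below a point load on an elastic half-space:
Δσ_z = 3P/(2πz²) · [1 + (r/z)²]^(−5/2)
r/z = 0/4.2 = 0; [1+(r/z)²]^(−5/2) = 1.
Δσ_z = 3×634/(2π×4.2²) × 1 = 17.161 × 1 = 17.16 kPa

Δσ_z ≈ 17.2 kPa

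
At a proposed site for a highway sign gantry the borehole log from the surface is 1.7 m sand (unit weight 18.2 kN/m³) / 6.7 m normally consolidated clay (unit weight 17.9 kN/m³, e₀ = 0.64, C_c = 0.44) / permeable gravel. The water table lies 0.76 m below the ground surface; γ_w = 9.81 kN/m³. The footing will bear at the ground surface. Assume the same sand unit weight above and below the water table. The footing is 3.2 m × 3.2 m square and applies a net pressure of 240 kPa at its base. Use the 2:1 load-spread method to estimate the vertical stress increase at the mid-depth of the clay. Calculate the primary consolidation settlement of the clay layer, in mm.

S_c ≈ 432 mm

Mid-depth of clay below the ground surface: z = 1.7 + 6.7/2 = 5.05 m.
Total vertical stress at mid-clay: σ_v = 18.2×1.7 + 17.9×3.35 = 90.905 kPa.
Pore pressure: u = 9.81×(5.05 − 0.76) = 42.085 kPa.
Initial effective stress: σ'_0 = σ_v − u = 90.905 − 42.085 = 48.82 kPa.
Stress increase at mid-clay by the 2:1 spreading method:
Δσ = qBL/((B+z)(L+z)) = 240×3.2×3.2/((3.2+5.05)(3.2+5.05)) = 36.108 kPa
Final effective stress: σ'_f = σ'_0 + Δσ = 48.82 + 36.108 = 84.928 kPa.
Normally consolidated clay, so the full stress increment lies on the virgin compression line:
S_c = C_c·H/(1+e₀)·log₁₀(σ'_f/σ'_0) = 0.44×6.7/(1+0.64)×log₁₀(84.928/48.82)
    = 1.7976 × 0.24045 = 0.4322 m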